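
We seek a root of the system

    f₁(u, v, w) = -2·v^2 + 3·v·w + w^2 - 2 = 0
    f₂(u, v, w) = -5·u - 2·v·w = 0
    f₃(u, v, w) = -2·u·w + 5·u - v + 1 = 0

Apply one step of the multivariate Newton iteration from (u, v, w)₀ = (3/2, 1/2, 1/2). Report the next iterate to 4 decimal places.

(-0.0156, -0.3516, 0.9297)

At (3/2, 1/2, 1/2): F = (-1.5000, -8.0000, 6.5000).
Jacobian J = [[0, -4·v + 3·w, 3·v + 2·w], [-5, -2·w, -2·v], [-2·w + 5, -1, -2·u]].
At the point, J = [[0.0000, -0.5000, 2.5000], [-5.0000, -1.0000, -1.0000], [4.0000, -1.0000, -3.0000]] (det J = 32.0000).
Solving J·Δ = −F gives Δ = (-1.5156, -0.8516, 0.4297).
Then the next iterate is (u, v, w)₁ = (-0.0156, -0.3516, 0.9297).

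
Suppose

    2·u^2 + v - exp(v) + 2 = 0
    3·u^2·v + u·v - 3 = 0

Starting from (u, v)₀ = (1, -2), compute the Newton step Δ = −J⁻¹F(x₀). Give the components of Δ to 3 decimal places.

At (1, -2): F = (1.86466, -11.000).
Jacobian J = [[4·u, -exp(v) + 1], [6·u·v + v, 3·u^2 + u]].
At the point, J = [[4.000, 0.86466], [-14.000, 4.000]] (det J = 28.10531).
Solving J·Δ = −F gives Δ = (-0.604, 0.637).

(-0.604, 0.637)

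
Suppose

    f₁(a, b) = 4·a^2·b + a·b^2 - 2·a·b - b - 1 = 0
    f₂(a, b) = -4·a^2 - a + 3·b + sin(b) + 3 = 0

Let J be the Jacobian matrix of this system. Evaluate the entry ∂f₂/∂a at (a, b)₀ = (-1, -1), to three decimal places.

∂f₂/∂a = -8·a - 1.
At (-1, -1) this is 7.000.

7.000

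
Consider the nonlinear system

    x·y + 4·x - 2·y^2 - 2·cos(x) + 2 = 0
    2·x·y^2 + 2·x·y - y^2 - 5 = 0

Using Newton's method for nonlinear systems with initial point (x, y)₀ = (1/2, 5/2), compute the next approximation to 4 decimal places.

(0.6886, 1.7001)

At (1/2, 5/2): F = (-9.005165, -2.5000).
Jacobian J = [[y + 2·sin(x) + 4, x - 4·y], [2·y^2 + 2·y, 4·x·y + 2·x - 2·y]].
At the point, J = [[7.458851, -9.5000], [17.5000, 1.0000]] (det J = 173.708851).
Solving J·Δ = −F gives Δ = (0.1886, -0.7999).
Then the next iterate is (x, y)₁ = (0.6886, 1.7001).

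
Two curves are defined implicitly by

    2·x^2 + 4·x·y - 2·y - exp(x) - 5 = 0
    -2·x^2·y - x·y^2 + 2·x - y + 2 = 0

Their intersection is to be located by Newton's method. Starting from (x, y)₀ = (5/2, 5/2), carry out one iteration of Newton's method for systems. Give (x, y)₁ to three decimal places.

(4.427, -1.298)

At (5/2, 5/2): F = (15.31751, -42.375).
Jacobian J = [[4·x + 4·y - exp(x), 4·x - 2], [-4·x·y - y^2 + 2, -2·x^2 - 2·x·y - 1]].
At the point, J = [[7.81751, 8.000], [-29.250, -26.000]] (det J = 30.74484).
Solving J·Δ = −F gives Δ = (1.927, -3.798).
Then the next iterate is (x, y)₁ = (4.427, -1.298).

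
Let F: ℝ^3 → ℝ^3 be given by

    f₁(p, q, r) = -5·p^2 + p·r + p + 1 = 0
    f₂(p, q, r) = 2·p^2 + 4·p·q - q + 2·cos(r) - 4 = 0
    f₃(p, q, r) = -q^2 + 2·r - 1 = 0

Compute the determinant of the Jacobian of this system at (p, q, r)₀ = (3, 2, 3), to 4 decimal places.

J = [[-10·p + r + 1, 0, p], [4·p + 4·q, 4·p - 1, -2·sin(r)], [0, -2·q, 2]].
At the point, J = [[-26.0000, 0.0000, 3.0000], [20.0000, 11.0000, -0.282240], [0.0000, -4.0000, 2.0000]].
det J = -782.6470.

-782.6470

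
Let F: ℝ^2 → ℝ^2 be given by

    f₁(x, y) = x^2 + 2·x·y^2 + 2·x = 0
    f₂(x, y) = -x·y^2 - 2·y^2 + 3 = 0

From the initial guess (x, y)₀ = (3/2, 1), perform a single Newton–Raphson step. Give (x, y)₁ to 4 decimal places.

(0.2267, 1.1105)

At (3/2, 1): F = (8.2500, -0.5000).
Jacobian J = [[2·x + 2·y^2 + 2, 4·x·y], [-y^2, -2·x·y - 4·y]].
At the point, J = [[7.0000, 6.0000], [-1.0000, -7.0000]] (det J = -43.0000).
Solving J·Δ = −F gives Δ = (-1.2733, 0.1105).
Then the next iterate is (x, y)₁ = (0.2267, 1.1105).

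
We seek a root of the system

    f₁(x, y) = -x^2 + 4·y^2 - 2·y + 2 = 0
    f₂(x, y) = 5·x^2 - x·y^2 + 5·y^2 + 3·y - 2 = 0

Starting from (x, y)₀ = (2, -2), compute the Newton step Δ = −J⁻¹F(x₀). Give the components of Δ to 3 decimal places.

At (2, -2): F = (18.000, 24.000).
Jacobian J = [[-2·x, 8·y - 2], [10·x - y^2, -2·x·y + 10·y + 3]].
At the point, J = [[-4.000, -18.000], [16.000, -9.000]] (det J = 324.000).
Solving J·Δ = −F gives Δ = (-0.833, 1.185).

(-0.833, 1.185)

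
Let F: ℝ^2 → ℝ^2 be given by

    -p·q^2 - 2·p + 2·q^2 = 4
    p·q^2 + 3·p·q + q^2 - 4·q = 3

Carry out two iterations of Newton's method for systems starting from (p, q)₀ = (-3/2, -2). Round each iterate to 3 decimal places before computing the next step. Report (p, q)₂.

(-0.314, 2.024)

At (-3/2, -2): F = (13.000, 12.000).
Jacobian J = [[-q^2 - 2, -2·p·q + 4·q], [q^2 + 3·q, 2·p·q + 3·p + 2·q - 4]].
At the point, J = [[-6.000, -14.000], [-2.000, -6.500]] (det J = 11.000).
Solving J·Δ = −F gives Δ = (-7.591, 4.182).
Then the next iterate is (p, q)₁ = (-9.091, 2.182).
Round to (-9.091, 2.182) and repeat: F = (66.98763, -109.75994), J = [[-6.76112, 48.40112], [11.30712, -66.58212]].
Δ = (8.777, -0.158), so (p, q)₂ = (-0.314, 2.024).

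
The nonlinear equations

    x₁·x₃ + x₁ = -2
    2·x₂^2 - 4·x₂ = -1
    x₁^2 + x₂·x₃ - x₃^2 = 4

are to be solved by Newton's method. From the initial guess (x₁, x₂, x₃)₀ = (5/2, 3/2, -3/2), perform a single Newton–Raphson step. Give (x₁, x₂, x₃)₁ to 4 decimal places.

(3.1737, 1.7500, -1.6653)

At (5/2, 3/2, -3/2): F = (0.7500, -0.5000, -2.2500).
Jacobian J = [[x₃ + 1, 0, x₁], [0, 4·x₂ - 4, 0], [2·x₁, x₃, x₂ - 2·x₃]].
At the point, J = [[-0.5000, 0.0000, 2.5000], [0.0000, 2.0000, 0.0000], [5.0000, -1.5000, 4.5000]] (det J = -29.5000).
Solving J·Δ = −F gives Δ = (0.6737, 0.2500, -0.1653).
Then the next iterate is (x₁, x₂, x₃)₁ = (3.1737, 1.7500, -1.6653).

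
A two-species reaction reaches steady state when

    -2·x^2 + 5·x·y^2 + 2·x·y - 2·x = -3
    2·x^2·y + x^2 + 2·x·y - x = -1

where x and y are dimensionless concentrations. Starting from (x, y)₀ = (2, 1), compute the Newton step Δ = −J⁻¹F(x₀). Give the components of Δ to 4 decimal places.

(-0.8621, -0.3161)

At (2, 1): F = (5.0000, 15.0000).
Jacobian J = [[-4·x + 5·y^2 + 2·y - 2, 10·x·y + 2·x], [4·x·y + 2·x + 2·y - 1, 2·x^2 + 2·x]].
At the point, J = [[-3.0000, 24.0000], [13.0000, 12.0000]] (det J = -348.0000).
Solving J·Δ = −F gives Δ = (-0.8621, -0.3161).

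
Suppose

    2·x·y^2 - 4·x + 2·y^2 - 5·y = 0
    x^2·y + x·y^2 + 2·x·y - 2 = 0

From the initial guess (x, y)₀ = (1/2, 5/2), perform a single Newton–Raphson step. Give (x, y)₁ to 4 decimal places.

(0.2485, 2.2888)

At (1/2, 5/2): F = (4.2500, 4.2500).
Jacobian J = [[2·y^2 - 4, 4·x·y + 4·y - 5], [2·x·y + y^2 + 2·y, x^2 + 2·x·y + 2·x]].
At the point, J = [[8.5000, 10.0000], [13.7500, 3.7500]] (det J = -105.6250).
Solving J·Δ = −F gives Δ = (-0.2515, -0.2112).
Then the next iterate is (x, y)₁ = (0.2485, 2.2888).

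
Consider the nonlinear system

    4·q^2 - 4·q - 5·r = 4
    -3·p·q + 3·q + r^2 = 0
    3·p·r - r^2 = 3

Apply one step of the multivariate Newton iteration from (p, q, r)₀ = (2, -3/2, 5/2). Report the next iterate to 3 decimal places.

(1.423, -1.150, 1.080)

At (2, -3/2, 5/2): F = (-1.500, 10.750, 5.750).
Jacobian J = [[0, 8·q - 4, -5], [-3·q, -3·p + 3, 2·r], [3·r, 0, 3·p - 2·r]].
At the point, J = [[0.000, -16.000, -5.000], [4.500, -3.000, 5.000], [7.500, 0.000, 1.000]] (det J = -640.500).
Solving J·Δ = −F gives Δ = (-0.577, 0.350, -1.420).
Then the next iterate is (p, q, r)₁ = (1.423, -1.150, 1.080).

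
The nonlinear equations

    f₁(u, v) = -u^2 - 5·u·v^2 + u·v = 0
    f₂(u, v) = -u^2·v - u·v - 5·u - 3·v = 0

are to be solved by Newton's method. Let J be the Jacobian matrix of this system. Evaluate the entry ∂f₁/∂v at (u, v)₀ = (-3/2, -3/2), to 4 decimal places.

∂f₁/∂v = -10·u·v + u.
At (-3/2, -3/2) this is -24.0000.

-24.0000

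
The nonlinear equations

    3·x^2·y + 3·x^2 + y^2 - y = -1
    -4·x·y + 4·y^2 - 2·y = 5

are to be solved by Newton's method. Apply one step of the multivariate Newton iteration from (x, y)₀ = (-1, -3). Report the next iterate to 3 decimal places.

At (-1, -3): F = (7.000, 25.000).
Jacobian J = [[6·x·y + 6·x, 3·x^2 + 2·y - 1], [-4·y, -4·x + 8·y - 2]].
At the point, J = [[12.000, -4.000], [12.000, -22.000]] (det J = -216.000).
Solving J·Δ = −F gives Δ = (-0.250, 1.000).
Then the next iterate is (x, y)₁ = (-1.250, -2.000).

(-1.250, -2.000)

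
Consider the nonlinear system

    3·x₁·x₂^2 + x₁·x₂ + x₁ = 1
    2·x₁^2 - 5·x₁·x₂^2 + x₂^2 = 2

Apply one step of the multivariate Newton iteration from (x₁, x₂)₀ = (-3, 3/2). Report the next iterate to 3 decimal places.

(-2.290, 0.761)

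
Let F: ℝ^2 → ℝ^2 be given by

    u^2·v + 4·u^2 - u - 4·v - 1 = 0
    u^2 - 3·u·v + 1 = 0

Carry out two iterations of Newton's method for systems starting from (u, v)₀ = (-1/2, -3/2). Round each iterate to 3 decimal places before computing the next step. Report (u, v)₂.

(-0.708, -0.041)

At (-1/2, -3/2): F = (6.125, -1.000).
Jacobian J = [[2·u·v + 8·u - 1, u^2 - 4], [2·u - 3·v, -3·u]].
At the point, J = [[-3.500, -3.750], [3.500, 1.500]] (det J = 7.875).
Solving J·Δ = −F gives Δ = (-0.690, 2.278).
Then the next iterate is (u, v)₁ = (-1.190, 0.778).
Round to (-1.190, 0.778) and repeat: F = (3.84413, 5.19356), J = [[-12.37164, -2.58390], [-4.714, 3.570]].
Δ = (0.482, -0.819), so (u, v)₂ = (-0.708, -0.041).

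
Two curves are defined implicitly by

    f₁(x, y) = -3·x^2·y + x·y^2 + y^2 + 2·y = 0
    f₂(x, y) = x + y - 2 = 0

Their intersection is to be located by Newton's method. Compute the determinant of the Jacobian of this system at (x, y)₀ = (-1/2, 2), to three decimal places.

J = [[-6·x·y + y^2, -3·x^2 + 2·x·y + 2·y + 2], [1, 1]].
At the point, J = [[10.000, 3.250], [1.000, 1.000]].
det J = 6.750.

6.750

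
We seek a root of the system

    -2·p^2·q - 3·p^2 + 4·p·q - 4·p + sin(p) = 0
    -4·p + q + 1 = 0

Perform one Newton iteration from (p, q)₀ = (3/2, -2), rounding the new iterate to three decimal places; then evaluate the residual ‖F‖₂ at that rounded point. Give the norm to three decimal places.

0.302

At (3/2, -2): F = (-14.75251, -7.000).
Jacobian J = [[-4·p·q - 6·p + 4·q + cos(p) - 4, -2·p^2 + 4·p], [-4, 1]].
At the point, J = [[-8.92926, 1.500], [-4.000, 1.000]] (det J = -2.92926).
Solving J·Δ = −F gives Δ = (-1.452, 1.193).
Then the next iterate is (p, q)₁ = (0.048, -0.807).
Re-evaluating at (0.048, -0.807): F = (-0.30216, 0.001), so ‖F‖₂ = 0.302.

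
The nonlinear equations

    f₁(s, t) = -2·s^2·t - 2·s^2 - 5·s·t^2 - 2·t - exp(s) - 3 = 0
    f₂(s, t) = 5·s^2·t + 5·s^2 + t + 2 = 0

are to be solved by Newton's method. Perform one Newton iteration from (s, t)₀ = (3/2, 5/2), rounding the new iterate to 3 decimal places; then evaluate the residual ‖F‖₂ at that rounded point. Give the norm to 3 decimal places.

At (3/2, 5/2): F = (-75.10669, 43.875).
Jacobian J = [[-4·s·t - 4·s - 5·t^2 - exp(s), -2·s^2 - 10·s·t - 2], [10·s·t + 10·s, 5·s^2 + 1]].
At the point, J = [[-56.73169, -44.000], [52.500, 12.250]] (det J = 1615.03681).
Solving J·Δ = −F gives Δ = (-0.626, -0.900).
Then the next iterate is (s, t)₁ = (0.874, 1.600).
Re-evaluating at (0.874, 1.600): F = (-23.75583, 13.53039), so ‖F‖₂ = 27.339.

27.339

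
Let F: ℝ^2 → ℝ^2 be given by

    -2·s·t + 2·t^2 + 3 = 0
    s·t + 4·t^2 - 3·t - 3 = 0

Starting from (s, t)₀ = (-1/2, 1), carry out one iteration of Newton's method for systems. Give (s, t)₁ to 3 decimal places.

(2.321, 0.929)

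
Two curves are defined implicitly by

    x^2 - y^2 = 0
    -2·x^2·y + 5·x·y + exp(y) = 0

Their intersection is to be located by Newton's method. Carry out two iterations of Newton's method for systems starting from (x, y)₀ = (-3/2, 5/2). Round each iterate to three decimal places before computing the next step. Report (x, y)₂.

(-0.603, 0.770)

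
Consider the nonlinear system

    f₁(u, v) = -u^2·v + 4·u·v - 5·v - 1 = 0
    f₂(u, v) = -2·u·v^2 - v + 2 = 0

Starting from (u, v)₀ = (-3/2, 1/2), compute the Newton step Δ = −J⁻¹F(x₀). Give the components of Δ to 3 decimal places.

At (-3/2, 1/2): F = (-7.625, 2.250).
Jacobian J = [[-2·u·v + 4·v, -u^2 + 4·u - 5], [-2·v^2, -4·u·v - 1]].
At the point, J = [[3.500, -13.250], [-0.500, 2.000]] (det J = 0.375).
Solving J·Δ = −F gives Δ = (-38.833, -10.833).

(-38.833, -10.833)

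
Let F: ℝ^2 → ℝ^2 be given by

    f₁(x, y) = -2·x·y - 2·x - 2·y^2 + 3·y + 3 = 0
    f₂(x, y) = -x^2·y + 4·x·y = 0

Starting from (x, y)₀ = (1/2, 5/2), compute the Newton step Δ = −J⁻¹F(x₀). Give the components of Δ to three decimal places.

(-0.531, -0.223)

At (1/2, 5/2): F = (-5.500, 4.375).
Jacobian J = [[-2·y - 2, -2·x - 4·y + 3], [-2·x·y + 4·y, -x^2 + 4·x]].
At the point, J = [[-7.000, -8.000], [7.500, 1.750]] (det J = 47.750).
Solving J·Δ = −F gives Δ = (-0.531, -0.223).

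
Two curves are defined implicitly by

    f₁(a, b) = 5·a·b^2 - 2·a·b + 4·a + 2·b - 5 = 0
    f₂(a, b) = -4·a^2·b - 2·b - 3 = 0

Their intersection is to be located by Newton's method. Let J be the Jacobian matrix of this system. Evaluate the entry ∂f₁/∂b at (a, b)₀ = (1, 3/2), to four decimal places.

15.0000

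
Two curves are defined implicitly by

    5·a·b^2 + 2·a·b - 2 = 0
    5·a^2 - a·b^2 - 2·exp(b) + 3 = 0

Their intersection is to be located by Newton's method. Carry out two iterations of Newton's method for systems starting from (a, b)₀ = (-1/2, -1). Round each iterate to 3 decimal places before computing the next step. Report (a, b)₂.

(6.773, 1.261)

At (-1/2, -1): F = (-3.500, 4.01424).
Jacobian J = [[5·b^2 + 2·b, 10·a·b + 2·a], [10·a - b^2, -2·a·b - 2·exp(b)]].
At the point, J = [[3.000, 4.000], [-6.000, -1.73576]] (det J = 18.79272).
Solving J·Δ = −F gives Δ = (0.531, 0.477).
Then the next iterate is (a, b)₁ = (0.031, -0.523).
Round to (0.031, -0.523) and repeat: F = (-1.99003, 1.81085), J = [[0.32164, -0.10013], [0.03647, -1.15305]].
Δ = (6.742, 1.784), so (a, b)₂ = (6.773, 1.261).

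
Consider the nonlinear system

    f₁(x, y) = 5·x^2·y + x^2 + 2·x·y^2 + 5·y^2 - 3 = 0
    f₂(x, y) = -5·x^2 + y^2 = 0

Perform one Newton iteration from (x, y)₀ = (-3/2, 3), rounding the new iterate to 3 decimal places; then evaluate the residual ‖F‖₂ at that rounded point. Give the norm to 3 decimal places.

At (-3/2, 3): F = (51.000, -2.250).
Jacobian J = [[10·x·y + 2·x + 2·y^2, 5·x^2 + 4·x·y + 10·y], [-10·x, 2·y]].
At the point, J = [[-30.000, 23.250], [15.000, 6.000]] (det J = -528.750).
Solving J·Δ = −F gives Δ = (0.678, -1.319).
Then the next iterate is (x, y)₁ = (-0.822, 1.681).
Re-evaluating at (-0.822, 1.681): F = (12.83806, -0.55266), so ‖F‖₂ = 12.850.

12.850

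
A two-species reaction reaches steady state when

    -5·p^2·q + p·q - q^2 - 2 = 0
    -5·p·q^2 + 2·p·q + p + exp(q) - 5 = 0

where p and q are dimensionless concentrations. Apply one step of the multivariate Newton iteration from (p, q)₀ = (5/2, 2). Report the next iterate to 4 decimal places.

(1.5576, 1.4423)

At (5/2, 2): F = (-63.5000, -35.110944).
Jacobian J = [[-10·p·q + q, -5·p^2 + p - 2·q], [-5·q^2 + 2·q + 1, -10·p·q + 2·p + exp(q)]].
At the point, J = [[-48.0000, -32.7500], [-15.0000, -37.610944]] (det J = 1314.075307).
Solving J·Δ = −F gives Δ = (-0.9424, -0.5577).
Then the next iterate is (p, q)₁ = (1.5576, 1.4423).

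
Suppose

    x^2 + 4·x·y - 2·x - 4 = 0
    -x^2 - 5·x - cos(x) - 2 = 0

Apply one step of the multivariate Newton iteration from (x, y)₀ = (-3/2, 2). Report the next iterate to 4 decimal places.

(-0.4394, 0.7387)

At (-3/2, 2): F = (-10.7500, 3.179263).
Jacobian J = [[2·x + 4·y - 2, 4·x], [-2·x + sin(x) - 5, 0]].
At the point, J = [[3.0000, -6.0000], [-2.997495, 0.0000]] (det J = -17.984970).
Solving J·Δ = −F gives Δ = (1.0606, -1.2613).
Then the next iterate is (x, y)₁ = (-0.4394, 0.7387).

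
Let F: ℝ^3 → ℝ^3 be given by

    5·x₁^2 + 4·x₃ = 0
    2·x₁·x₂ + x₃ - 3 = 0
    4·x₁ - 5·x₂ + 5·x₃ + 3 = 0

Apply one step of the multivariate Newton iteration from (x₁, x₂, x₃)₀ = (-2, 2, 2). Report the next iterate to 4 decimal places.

(-0.8732, 0.5352, 0.6338)

At (-2, 2, 2): F = (28.0000, -9.0000, -5.0000).
Jacobian J = [[10·x₁, 0, 4], [2·x₂, 2·x₁, 1], [4, -5, 5]].
At the point, J = [[-20.0000, 0.0000, 4.0000], [4.0000, -4.0000, 1.0000], [4.0000, -5.0000, 5.0000]] (det J = 284.0000).
Solving J·Δ = −F gives Δ = (1.1268, -1.4648, -1.3662).
Then the next iterate is (x₁, x₂, x₃)₁ = (-0.8732, 0.5352, 0.6338).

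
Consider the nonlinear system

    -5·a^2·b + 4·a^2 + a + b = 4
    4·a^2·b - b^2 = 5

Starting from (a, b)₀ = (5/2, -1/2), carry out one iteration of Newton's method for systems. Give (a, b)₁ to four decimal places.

(1.6780, -0.1335)

At (5/2, -1/2): F = (38.6250, -17.7500).
Jacobian J = [[-10·a·b + 8·a + 1, -5·a^2 + 1], [8·a·b, 4·a^2 - 2·b]].
At the point, J = [[33.5000, -30.2500], [-10.0000, 26.0000]] (det J = 568.5000).
Solving J·Δ = −F gives Δ = (-0.8220, 0.3665).
Then the next iterate is (a, b)₁ = (1.6780, -0.1335).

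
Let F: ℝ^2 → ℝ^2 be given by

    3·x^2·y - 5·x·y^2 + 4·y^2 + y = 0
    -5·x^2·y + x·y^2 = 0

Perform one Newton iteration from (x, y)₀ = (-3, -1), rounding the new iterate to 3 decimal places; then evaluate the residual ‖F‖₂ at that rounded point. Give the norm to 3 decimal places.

12.733

At (-3, -1): F = (-9.000, 42.000).
Jacobian J = [[6·x·y - 5·y^2, 3·x^2 - 10·x·y + 8·y + 1], [-10·x·y + y^2, -5·x^2 + 2·x·y]].
At the point, J = [[13.000, -10.000], [-29.000, -39.000]] (det J = -797.000).
Solving J·Δ = −F gives Δ = (0.967, 0.358).
Then the next iterate is (x, y)₁ = (-2.033, -0.642).
Re-evaluating at (-2.033, -0.642): F = (-2.76403, 12.42929), so ‖F‖₂ = 12.733.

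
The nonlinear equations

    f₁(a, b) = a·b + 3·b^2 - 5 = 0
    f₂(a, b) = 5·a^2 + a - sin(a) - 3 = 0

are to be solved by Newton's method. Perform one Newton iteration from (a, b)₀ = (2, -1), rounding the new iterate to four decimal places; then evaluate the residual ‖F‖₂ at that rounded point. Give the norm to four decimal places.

4.6620

At (2, -1): F = (-4.0000, 18.090703).
Jacobian J = [[b, a + 6·b], [10·a - cos(a) + 1, 0]].
At the point, J = [[-1.0000, -4.0000], [21.416147, 0.0000]] (det J = 85.664587).
Solving J·Δ = −F gives Δ = (-0.8447, -0.7888).
Then the next iterate is (a, b)₁ = (1.1553, -1.7888).
Re-evaluating at (1.1553, -1.7888): F = (2.532816, 3.913974), so ‖F‖₂ = 4.6620.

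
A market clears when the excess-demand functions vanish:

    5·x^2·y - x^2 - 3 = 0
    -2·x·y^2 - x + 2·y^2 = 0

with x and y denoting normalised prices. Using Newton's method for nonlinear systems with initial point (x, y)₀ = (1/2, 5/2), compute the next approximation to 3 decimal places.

At (1/2, 5/2): F = (-0.125, 5.750).
Jacobian J = [[10·x·y - 2·x, 5·x^2], [-2·y^2 - 1, -4·x·y + 4·y]].
At the point, J = [[11.500, 1.250], [-13.500, 5.000]] (det J = 74.375).
Solving J·Δ = −F gives Δ = (0.105, -0.866).
Then the next iterate is (x, y)₁ = (0.605, 1.634).

(0.605, 1.634)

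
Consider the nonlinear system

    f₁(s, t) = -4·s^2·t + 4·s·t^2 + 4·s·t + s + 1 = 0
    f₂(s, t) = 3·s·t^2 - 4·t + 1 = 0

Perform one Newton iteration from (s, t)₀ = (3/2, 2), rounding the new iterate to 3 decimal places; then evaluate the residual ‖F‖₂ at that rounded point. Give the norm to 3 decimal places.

At (3/2, 2): F = (20.500, 11.000).
Jacobian J = [[-8·s·t + 4·t^2 + 4·t + 1, -4·s^2 + 8·s·t + 4·s], [3·t^2, 6·s·t - 4]].
At the point, J = [[1.000, 21.000], [12.000, 14.000]] (det J = -238.000).
Solving J·Δ = −F gives Δ = (0.235, -0.987).
Then the next iterate is (s, t)₁ = (1.735, 1.013).
Re-evaluating at (1.735, 1.013): F = (4.68940, 2.28921), so ‖F‖₂ = 5.218.

5.218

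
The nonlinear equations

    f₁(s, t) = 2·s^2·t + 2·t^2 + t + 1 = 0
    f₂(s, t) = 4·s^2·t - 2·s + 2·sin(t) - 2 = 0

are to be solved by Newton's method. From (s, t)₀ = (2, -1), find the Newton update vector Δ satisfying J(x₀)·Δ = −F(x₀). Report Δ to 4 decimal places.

At (2, -1): F = (-6.0000, -23.682942).
Jacobian J = [[4·s·t, 2·s^2 + 4·t + 1], [8·s·t - 2, 4·s^2 + 2·cos(t)]].
At the point, J = [[-8.0000, 5.0000], [-18.0000, 17.080605]] (det J = -46.644837).
Solving J·Δ = −F gives Δ = (0.3415, 1.7465).

(0.3415, 1.7465)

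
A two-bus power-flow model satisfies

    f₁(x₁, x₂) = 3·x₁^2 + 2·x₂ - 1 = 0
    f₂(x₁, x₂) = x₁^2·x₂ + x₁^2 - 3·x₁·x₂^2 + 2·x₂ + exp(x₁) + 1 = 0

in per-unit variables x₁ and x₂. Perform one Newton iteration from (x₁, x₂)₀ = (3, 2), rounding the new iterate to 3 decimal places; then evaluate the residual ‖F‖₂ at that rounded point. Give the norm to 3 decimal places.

10.080

At (3, 2): F = (30.000, 16.08554).
Jacobian J = [[6·x₁, 2], [2·x₁·x₂ + 2·x₁ - 3·x₂^2 + exp(x₁), x₁^2 - 6·x₁·x₂ + 2]].
At the point, J = [[18.000, 2.000], [26.08554, -25.000]] (det J = -502.17107).
Solving J·Δ = −F gives Δ = (-1.558, -0.982).
Then the next iterate is (x₁, x₂)₁ = (1.442, 1.018).
Re-evaluating at (1.442, 1.018): F = (7.27409, 6.97816), so ‖F‖₂ = 10.080.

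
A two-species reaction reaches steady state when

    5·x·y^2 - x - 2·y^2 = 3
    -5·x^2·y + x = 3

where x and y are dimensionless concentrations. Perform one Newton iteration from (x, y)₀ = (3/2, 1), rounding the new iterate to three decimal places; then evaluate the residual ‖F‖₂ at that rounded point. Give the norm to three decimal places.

5.268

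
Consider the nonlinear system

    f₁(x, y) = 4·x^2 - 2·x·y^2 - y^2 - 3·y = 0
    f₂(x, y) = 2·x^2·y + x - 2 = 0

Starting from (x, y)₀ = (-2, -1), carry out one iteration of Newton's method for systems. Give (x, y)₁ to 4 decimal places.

(-0.9206, -0.7143)

At (-2, -1): F = (22.0000, -12.0000).
Jacobian J = [[8·x - 2·y^2, -4·x·y - 2·y - 3], [4·x·y + 1, 2·x^2]].
At the point, J = [[-18.0000, -9.0000], [9.0000, 8.0000]] (det J = -63.0000).
Solving J·Δ = −F gives Δ = (1.0794, 0.2857).
Then the next iterate is (x, y)₁ = (-0.9206, -0.7143).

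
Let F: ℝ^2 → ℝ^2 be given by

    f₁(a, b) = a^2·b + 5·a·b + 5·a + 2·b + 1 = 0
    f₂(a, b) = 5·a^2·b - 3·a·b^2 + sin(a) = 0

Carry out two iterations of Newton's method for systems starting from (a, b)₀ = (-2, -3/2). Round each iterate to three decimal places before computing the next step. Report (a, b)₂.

(-1.028, -1.876)

At (-2, -3/2): F = (-3.000, -17.40930).
Jacobian J = [[2·a·b + 5·b + 5, a^2 + 5·a + 2], [10·a·b - 3·b^2 + cos(a), 5·a^2 - 6·a·b]].
At the point, J = [[3.500, -4.000], [22.83385, 2.000]] (det J = 98.33541).
Solving J·Δ = −F gives Δ = (0.769, -0.077).
Then the next iterate is (a, b)₁ = (-1.231, -1.577).
Round to (-1.231, -1.577) and repeat: F = (-0.99229, -3.70722), J = [[0.99757, -2.63964], [12.28538, -4.07092]].
Δ = (0.203, -0.299), so (a, b)₂ = (-1.028, -1.876).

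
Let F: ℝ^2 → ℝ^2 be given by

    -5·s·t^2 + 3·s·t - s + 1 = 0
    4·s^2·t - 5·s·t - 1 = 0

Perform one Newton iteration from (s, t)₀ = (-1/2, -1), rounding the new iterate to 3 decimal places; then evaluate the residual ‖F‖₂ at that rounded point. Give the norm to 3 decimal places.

At (-1/2, -1): F = (5.500, -4.500).
Jacobian J = [[-5·t^2 + 3·t - 1, -10·s·t + 3·s], [8·s·t - 5·t, 4·s^2 - 5·s]].
At the point, J = [[-9.000, -6.500], [9.000, 3.500]] (det J = 27.000).
Solving J·Δ = −F gives Δ = (0.370, 0.333).
Then the next iterate is (s, t)₁ = (-0.130, -0.667).
Re-evaluating at (-0.130, -0.667): F = (1.67931, -1.47864), so ‖F‖₂ = 2.238.

2.238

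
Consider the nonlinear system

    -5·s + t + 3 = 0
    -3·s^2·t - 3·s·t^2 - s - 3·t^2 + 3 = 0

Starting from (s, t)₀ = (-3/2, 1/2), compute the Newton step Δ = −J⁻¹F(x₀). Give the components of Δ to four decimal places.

At (-3/2, 1/2): F = (11.0000, 1.5000).
Jacobian J = [[-5, 1], [-6·s·t - 3·t^2 - 1, -3·s^2 - 6·s·t - 6·t]].
At the point, J = [[-5.0000, 1.0000], [2.7500, -5.2500]] (det J = 23.5000).
Solving J·Δ = −F gives Δ = (2.5213, 1.6064).

(2.5213, 1.6064)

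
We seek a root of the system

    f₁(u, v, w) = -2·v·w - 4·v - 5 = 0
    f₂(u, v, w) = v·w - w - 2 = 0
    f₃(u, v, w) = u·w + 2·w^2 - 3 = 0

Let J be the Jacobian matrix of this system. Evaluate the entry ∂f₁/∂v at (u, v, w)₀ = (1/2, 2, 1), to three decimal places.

∂f₁/∂v = -2·w - 4.
At (1/2, 2, 1) this is -6.000.

-6.000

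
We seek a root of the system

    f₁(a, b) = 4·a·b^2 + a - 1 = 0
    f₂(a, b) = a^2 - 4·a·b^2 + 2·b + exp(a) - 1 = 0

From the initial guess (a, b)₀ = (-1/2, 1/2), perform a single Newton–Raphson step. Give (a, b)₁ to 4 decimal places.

At (-1/2, 1/2): F = (-2.0000, 1.356531).
Jacobian J = [[4·b^2 + 1, 8·a·b], [2·a - 4·b^2 + exp(a), -8·a·b + 2]].
At the point, J = [[2.0000, -2.0000], [-1.393469, 4.0000]] (det J = 5.213061).
Solving J·Δ = −F gives Δ = (1.0142, 0.0142).
Then the next iterate is (a, b)₁ = (0.5142, 0.5142).

(0.5142, 0.5142)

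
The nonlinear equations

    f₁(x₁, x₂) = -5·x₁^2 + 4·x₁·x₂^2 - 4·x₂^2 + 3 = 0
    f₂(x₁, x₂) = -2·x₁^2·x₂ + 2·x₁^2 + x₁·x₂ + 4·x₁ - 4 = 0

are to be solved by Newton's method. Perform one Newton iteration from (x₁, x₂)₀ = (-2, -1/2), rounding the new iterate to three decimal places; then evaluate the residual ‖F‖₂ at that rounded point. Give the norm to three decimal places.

At (-2, -1/2): F = (-20.000, 1.000).
Jacobian J = [[-10·x₁ + 4·x₂^2, 8·x₁·x₂ - 8·x₂], [-4·x₁·x₂ + 4·x₁ + x₂ + 4, -2·x₁^2 + x₁]].
At the point, J = [[21.000, 12.000], [-8.500, -10.000]] (det J = -108.000).
Solving J·Δ = −F gives Δ = (1.741, -1.380).
Then the next iterate is (x₁, x₂)₁ = (-0.259, -1.880).
Re-evaluating at (-0.259, -1.880): F = (-15.13464, -4.16269), so ‖F‖₂ = 15.697.

15.697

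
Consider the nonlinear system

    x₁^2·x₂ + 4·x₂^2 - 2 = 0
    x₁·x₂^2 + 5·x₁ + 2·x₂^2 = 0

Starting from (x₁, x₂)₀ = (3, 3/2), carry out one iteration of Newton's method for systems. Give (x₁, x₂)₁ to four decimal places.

(-11.1304, 6.5797)

At (3, 3/2): F = (20.5000, 26.2500).
Jacobian J = [[2·x₁·x₂, x₁^2 + 8·x₂], [x₂^2 + 5, 2·x₁·x₂ + 4·x₂]].
At the point, J = [[9.0000, 21.0000], [7.2500, 15.0000]] (det J = -17.2500).
Solving J·Δ = −F gives Δ = (-14.1304, 5.0797).
Then the next iterate is (x₁, x₂)₁ = (-11.1304, 6.5797).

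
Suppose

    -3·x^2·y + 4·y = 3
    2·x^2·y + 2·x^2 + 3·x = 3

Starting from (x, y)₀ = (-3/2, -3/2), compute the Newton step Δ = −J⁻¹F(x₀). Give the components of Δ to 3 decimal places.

(-0.492, 2.822)

At (-3/2, -3/2): F = (1.125, -9.750).
Jacobian J = [[-6·x·y, -3·x^2 + 4], [4·x·y + 4·x + 3, 2·x^2]].
At the point, J = [[-13.500, -2.750], [6.000, 4.500]] (det J = -44.250).
Solving J·Δ = −F gives Δ = (-0.492, 2.822).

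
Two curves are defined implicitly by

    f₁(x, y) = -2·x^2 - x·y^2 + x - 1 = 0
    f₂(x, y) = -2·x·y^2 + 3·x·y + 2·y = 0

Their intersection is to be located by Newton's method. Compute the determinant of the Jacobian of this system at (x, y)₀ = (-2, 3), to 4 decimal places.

J = [[-4·x - y^2 + 1, -2·x·y], [-2·y^2 + 3·y, -4·x·y + 3·x + 2]].
At the point, J = [[0.0000, 12.0000], [-9.0000, 20.0000]].
det J = 108.0000.

108.0000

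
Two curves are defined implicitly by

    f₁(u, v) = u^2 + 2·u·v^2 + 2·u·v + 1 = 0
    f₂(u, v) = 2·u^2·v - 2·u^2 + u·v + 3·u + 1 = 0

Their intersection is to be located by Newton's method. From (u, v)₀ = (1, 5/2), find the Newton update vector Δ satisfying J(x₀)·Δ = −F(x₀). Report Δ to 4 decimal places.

At (1, 5/2): F = (19.5000, 9.5000).
Jacobian J = [[2·u + 2·v^2 + 2·v, 4·u·v + 2·u], [4·u·v - 4·u + v + 3, 2·u^2 + u]].
At the point, J = [[19.5000, 12.0000], [11.5000, 3.0000]] (det J = -79.5000).
Solving J·Δ = −F gives Δ = (-0.6981, -0.4906).

(-0.6981, -0.4906)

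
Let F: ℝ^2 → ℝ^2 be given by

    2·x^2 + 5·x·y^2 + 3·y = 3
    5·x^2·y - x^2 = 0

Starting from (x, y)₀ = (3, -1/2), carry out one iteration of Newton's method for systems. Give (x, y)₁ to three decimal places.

At (3, -1/2): F = (17.250, -31.500).
Jacobian J = [[4·x + 5·y^2, 10·x·y + 3], [10·x·y - 2·x, 5·x^2]].
At the point, J = [[13.250, -12.000], [-21.000, 45.000]] (det J = 344.250).
Solving J·Δ = −F gives Δ = (-1.157, 0.160).
Then the next iterate is (x, y)₁ = (1.843, -0.340).

(1.843, -0.340)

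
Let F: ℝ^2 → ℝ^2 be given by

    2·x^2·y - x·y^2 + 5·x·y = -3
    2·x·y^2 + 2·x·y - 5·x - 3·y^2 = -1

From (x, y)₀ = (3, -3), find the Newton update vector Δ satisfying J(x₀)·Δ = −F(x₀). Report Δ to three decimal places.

(-4.769, -3.198)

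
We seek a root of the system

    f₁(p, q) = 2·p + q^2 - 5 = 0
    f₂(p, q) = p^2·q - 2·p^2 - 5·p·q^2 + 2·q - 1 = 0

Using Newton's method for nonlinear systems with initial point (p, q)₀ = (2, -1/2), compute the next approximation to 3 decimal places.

(3.277, 1.304)

At (2, -1/2): F = (-0.750, -14.500).
Jacobian J = [[2, 2·q], [2·p·q - 4·p - 5·q^2, p^2 - 10·p·q + 2]].
At the point, J = [[2.000, -1.000], [-11.250, 16.000]] (det J = 20.750).
Solving J·Δ = −F gives Δ = (1.277, 1.804).
Then the next iterate is (p, q)₁ = (3.277, 1.304).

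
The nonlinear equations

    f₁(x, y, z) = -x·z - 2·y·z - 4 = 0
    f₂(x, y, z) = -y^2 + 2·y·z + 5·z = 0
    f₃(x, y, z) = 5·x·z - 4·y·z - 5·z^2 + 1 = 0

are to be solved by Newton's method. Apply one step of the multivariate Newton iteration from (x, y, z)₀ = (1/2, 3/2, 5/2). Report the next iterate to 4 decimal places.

(-1.4455, 1.4707, 0.2886)

At (1/2, 3/2, 5/2): F = (-12.7500, 17.7500, -39.0000).
Jacobian J = [[-z, -2·z, -x - 2·y], [0, -2·y + 2·z, 2·y + 5], [5·z, -4·z, 5·x - 4·y - 10·z]].
At the point, J = [[-2.5000, -5.0000, -3.5000], [0.0000, 2.0000, 8.0000], [12.5000, -10.0000, -28.5000]] (det J = -470.0000).
Solving J·Δ = −F gives Δ = (-1.9455, -0.0293, -2.2114).
Then the next iterate is (x, y, z)₁ = (-1.4455, 1.4707, 0.2886).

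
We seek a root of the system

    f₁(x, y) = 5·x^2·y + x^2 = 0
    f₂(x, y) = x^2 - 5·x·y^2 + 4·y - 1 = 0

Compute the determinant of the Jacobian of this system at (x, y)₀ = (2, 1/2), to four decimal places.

J = [[10·x·y + 2·x, 5·x^2], [2·x - 5·y^2, -10·x·y + 4]].
At the point, J = [[14.0000, 20.0000], [2.7500, -6.0000]].
det J = -139.0000.

-139.0000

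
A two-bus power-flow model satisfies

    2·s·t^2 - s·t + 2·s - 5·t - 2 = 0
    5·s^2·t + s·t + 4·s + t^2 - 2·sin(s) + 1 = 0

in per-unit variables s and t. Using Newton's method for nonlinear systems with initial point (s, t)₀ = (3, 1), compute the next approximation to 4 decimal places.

At (3, 1): F = (2.0000, 61.717760).
Jacobian J = [[2·t^2 - t + 2, 4·s·t - s - 5], [10·s·t + t - 2·cos(s) + 4, 5·s^2 + s + 2·t]].
At the point, J = [[3.0000, 4.0000], [36.979985, 50.0000]] (det J = 2.080060).
Solving J·Δ = −F gives Δ = (70.6090, -53.4568).
Then the next iterate is (s, t)₁ = (73.6090, -52.4568).

(73.6090, -52.4568)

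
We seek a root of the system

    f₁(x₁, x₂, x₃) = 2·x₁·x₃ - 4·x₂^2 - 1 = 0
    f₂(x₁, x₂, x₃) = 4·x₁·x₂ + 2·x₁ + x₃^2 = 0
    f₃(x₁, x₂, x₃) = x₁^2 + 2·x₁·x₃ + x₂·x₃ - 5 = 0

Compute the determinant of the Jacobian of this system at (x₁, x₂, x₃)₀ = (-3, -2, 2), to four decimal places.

-328.0000

J = [[2·x₃, -8·x₂, 2·x₁], [4·x₂ + 2, 4·x₁, 2·x₃], [2·x₁ + 2·x₃, x₃, 2·x₁ + x₂]].
At the point, J = [[4.0000, 16.0000, -6.0000], [-6.0000, -12.0000, 4.0000], [-2.0000, 2.0000, -8.0000]].
det J = -328.0000.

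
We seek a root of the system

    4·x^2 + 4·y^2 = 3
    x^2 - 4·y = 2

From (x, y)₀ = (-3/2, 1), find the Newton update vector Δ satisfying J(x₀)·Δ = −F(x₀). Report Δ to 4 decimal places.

At (-3/2, 1): F = (10.0000, -3.7500).
Jacobian J = [[8·x, 8·y], [2·x, -4]].
At the point, J = [[-12.0000, 8.0000], [-3.0000, -4.0000]] (det J = 72.0000).
Solving J·Δ = −F gives Δ = (0.1389, -1.0417).

(0.1389, -1.0417)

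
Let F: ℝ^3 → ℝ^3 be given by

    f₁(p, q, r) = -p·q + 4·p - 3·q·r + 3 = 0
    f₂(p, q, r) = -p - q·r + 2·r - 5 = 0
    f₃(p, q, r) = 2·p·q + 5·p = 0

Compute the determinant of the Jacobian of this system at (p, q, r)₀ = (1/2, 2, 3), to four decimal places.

J = [[-q + 4, -p - 3·r, -3·q], [-1, -r, -q + 2], [2·q + 5, 2·p, 0]].
At the point, J = [[2.0000, -9.5000, -6.0000], [-1.0000, -3.0000, 0.0000], [9.0000, 1.0000, 0.0000]].
det J = -156.0000.

-156.0000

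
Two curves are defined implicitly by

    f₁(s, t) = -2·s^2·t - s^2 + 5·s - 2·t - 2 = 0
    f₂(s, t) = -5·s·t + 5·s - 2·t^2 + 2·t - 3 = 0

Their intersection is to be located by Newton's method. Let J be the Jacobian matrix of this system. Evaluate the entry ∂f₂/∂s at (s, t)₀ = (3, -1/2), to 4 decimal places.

∂f₂/∂s = -5·t + 5.
At (3, -1/2) this is 7.5000.

7.5000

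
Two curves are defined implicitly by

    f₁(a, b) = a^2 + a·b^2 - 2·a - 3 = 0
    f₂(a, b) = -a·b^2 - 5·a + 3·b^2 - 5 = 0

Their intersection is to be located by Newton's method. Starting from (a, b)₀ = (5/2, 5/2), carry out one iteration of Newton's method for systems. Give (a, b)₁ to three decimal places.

At (5/2, 5/2): F = (13.875, -14.375).
Jacobian J = [[2·a + b^2 - 2, 2·a·b], [-b^2 - 5, -2·a·b + 6·b]].
At the point, J = [[9.250, 12.500], [-11.250, 2.500]] (det J = 163.750).
Solving J·Δ = −F gives Δ = (-1.309, -0.141).
Then the next iterate is (a, b)₁ = (1.191, 2.359).

(1.191, 2.359)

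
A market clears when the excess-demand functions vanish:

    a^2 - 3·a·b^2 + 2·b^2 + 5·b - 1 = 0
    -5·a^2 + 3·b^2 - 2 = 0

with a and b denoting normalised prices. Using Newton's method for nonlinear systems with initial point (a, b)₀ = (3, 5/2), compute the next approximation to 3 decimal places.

(1.904, 2.191)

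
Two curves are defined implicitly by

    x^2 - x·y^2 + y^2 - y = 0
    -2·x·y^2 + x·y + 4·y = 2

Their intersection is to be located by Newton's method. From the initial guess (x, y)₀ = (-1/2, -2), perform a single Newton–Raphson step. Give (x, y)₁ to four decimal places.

(-1.0796, -0.4074)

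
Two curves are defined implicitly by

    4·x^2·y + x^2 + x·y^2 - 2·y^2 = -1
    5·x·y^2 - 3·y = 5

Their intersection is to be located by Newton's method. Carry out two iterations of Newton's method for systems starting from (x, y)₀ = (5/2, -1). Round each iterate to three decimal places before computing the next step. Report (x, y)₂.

(0.865, -0.781)

At (5/2, -1): F = (-17.250, 10.500).
Jacobian J = [[8·x·y + 2·x + y^2, 4·x^2 + 2·x·y - 4·y], [5·y^2, 10·x·y - 3]].
At the point, J = [[-14.000, 24.000], [5.000, -28.000]] (det J = 272.000).
Solving J·Δ = −F gives Δ = (-0.849, 0.223).
Then the next iterate is (x, y)₁ = (1.651, -0.777).
Round to (1.651, -0.777) and repeat: F = (-4.95669, 2.31478), J = [[-6.35689, 11.44555], [3.01865, -15.82827]].
Δ = (-0.786, -0.004), so (x, y)₂ = (0.865, -0.781).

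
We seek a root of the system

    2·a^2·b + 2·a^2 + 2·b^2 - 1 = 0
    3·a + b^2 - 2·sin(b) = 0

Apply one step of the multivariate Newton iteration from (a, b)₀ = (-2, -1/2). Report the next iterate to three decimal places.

At (-2, -1/2): F = (3.500, -4.79115).
Jacobian J = [[4·a·b + 4·a, 2·a^2 + 4·b], [3, 2·b - 2·cos(b)]].
At the point, J = [[-4.000, 6.000], [3.000, -2.75517]] (det J = -6.97934).
Solving J·Δ = −F gives Δ = (2.737, 1.241).
Then the next iterate is (a, b)₁ = (0.737, 0.741).

(0.737, 0.741)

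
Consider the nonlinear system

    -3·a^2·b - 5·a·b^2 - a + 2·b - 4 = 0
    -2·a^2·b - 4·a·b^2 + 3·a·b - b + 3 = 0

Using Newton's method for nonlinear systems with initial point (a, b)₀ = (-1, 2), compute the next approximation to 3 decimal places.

(-0.673, 1.365)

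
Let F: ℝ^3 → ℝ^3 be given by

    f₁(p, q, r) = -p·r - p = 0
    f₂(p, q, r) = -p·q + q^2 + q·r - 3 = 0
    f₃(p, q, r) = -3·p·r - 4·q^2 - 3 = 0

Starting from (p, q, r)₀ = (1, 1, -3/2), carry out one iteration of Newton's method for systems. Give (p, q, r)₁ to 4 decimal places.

At (1, 1, -3/2): F = (0.5000, -4.5000, -2.5000).
Jacobian J = [[-r - 1, 0, -p], [-q, -p + 2·q + r, q], [-3·r, -8·q, -3·p]].
At the point, J = [[0.5000, 0.0000, -1.0000], [-1.0000, -0.5000, 1.0000], [4.5000, -8.0000, -3.0000]] (det J = -5.5000).
Solving J·Δ = −F gives Δ = (-5.4545, -2.5455, -2.2273).
Then the next iterate is (p, q, r)₁ = (-4.4545, -1.5455, -3.7273).

(-4.4545, -1.5455, -3.7273)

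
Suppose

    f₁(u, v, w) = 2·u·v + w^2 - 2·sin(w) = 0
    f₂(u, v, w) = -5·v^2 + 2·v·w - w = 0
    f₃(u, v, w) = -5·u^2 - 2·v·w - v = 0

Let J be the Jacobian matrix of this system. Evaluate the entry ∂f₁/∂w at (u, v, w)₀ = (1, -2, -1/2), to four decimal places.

∂f₁/∂w = 2·w - 2·cos(w).
At (1, -2, -1/2) this is -2.7552.

-2.7552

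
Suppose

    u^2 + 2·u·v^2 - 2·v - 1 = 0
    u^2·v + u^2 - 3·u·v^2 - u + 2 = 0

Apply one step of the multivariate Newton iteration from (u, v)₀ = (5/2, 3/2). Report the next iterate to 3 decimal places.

(1.590, 1.126)

At (5/2, 3/2): F = (13.500, -1.750).
Jacobian J = [[2·u + 2·v^2, 4·u·v - 2], [2·u·v + 2·u - 3·v^2 - 1, u^2 - 6·u·v]].
At the point, J = [[9.500, 13.000], [4.750, -16.250]] (det J = -216.125).
Solving J·Δ = −F gives Δ = (-0.910, -0.374).
Then the next iterate is (u, v)₁ = (1.590, 1.126).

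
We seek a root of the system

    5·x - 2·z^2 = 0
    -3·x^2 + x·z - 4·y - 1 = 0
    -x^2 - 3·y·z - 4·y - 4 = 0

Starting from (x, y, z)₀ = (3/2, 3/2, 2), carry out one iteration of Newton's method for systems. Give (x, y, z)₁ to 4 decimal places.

At (3/2, 3/2, 2): F = (-0.5000, -10.7500, -21.2500).
Jacobian J = [[5, 0, -4·z], [-6·x + z, -4, x], [-2·x, -3·z - 4, -3·y]].
At the point, J = [[5.0000, 0.0000, -8.0000], [-7.0000, -4.0000, 1.5000], [-3.0000, -10.0000, -4.5000]] (det J = -299.0000).
Solving J·Δ = −F gives Δ = (-0.6572, -1.7149, -0.4732).
Then the next iterate is (x, y, z)₁ = (0.8428, -0.2149, 1.5268).

(0.8428, -0.2149, 1.5268)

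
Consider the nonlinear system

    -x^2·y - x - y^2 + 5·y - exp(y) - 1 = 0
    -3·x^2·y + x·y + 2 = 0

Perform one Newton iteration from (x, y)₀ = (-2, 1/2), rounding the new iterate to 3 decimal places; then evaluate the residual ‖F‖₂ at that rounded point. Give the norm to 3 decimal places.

8.368

At (-2, 1/2): F = (-0.39872, -5.000).
Jacobian J = [[-2·x·y - 1, -x^2 - 2·y - exp(y) + 5], [-6·x·y + y, -3·x^2 + x]].
At the point, J = [[1.000, -1.64872], [6.500, -14.000]] (det J = -3.28331).
Solving J·Δ = −F gives Δ = (-0.811, -0.734).
Then the next iterate is (x, y)₁ = (-2.811, -0.234).
Re-evaluating at (-2.811, -0.234): F = (1.64388, 8.20478), so ‖F‖₂ = 8.368.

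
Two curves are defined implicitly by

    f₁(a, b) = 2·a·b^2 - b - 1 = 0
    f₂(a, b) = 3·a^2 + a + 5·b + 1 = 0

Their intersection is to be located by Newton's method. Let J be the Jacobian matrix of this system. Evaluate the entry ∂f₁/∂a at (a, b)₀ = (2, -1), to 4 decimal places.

∂f₁/∂a = 2·b^2.
At (2, -1) this is 2.0000.

2.0000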